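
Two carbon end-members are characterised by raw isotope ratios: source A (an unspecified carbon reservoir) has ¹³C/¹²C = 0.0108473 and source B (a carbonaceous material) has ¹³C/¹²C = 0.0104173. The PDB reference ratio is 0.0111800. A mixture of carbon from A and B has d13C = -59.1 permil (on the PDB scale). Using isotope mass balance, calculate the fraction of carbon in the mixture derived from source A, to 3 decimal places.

0.237

δ_A = (0.0108473/0.0111800 − 1)×1000 = (0.970242 − 1)×1000 = -29.758 permil
δ_B = (0.0104173/0.0111800 − 1)×1000 = (0.931780 − 1)×1000 = -68.220 permil
f_A = (δ_mix − δ_B)/(δ_A − δ_B) = (-59.1 − (-68.220))/(-29.758 − (-68.220))
f_A = 9.120 / 38.462 = 0.2371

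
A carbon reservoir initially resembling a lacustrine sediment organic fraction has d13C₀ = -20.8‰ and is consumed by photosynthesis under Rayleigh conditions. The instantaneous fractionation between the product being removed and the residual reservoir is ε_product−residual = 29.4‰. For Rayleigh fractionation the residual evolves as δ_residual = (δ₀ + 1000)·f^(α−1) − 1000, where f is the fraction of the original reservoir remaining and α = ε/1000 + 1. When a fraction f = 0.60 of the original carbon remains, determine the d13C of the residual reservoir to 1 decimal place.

Rayleigh residual: δ_res = (δ₀ + 1000)·f^(α−1) − 1000
α = ε/1000 + 1 = 1.02940, so α − 1 = 0.02940
f^(α−1) = 0.60^(0.02940) = 0.985094
δ_res = (-20.8 + 1000) × 0.985094 − 1000 = 964.604 − 1000 = -35.40‰

-35.4‰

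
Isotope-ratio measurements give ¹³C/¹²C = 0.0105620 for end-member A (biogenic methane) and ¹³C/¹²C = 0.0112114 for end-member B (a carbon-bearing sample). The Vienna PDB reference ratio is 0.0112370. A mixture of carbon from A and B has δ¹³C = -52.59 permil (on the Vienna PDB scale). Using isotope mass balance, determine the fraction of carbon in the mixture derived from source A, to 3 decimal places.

δ_A = (0.0105620/0.0112370 − 1)×1000 = (0.939931 − 1)×1000 = -60.069 permil
δ_B = (0.0112114/0.0112370 − 1)×1000 = (0.997722 − 1)×1000 = -2.278 permil
f_A = (δ_mix − δ_B)/(δ_A − δ_B) = (-52.59 − (-2.278))/(-60.069 − (-2.278))
f_A = -50.312 / -57.791 = 0.8706

0.871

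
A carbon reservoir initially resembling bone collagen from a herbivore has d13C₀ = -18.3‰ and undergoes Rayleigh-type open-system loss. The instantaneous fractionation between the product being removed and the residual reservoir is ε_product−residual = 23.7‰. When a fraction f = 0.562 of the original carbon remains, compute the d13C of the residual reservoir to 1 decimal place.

Rayleigh residual: δ_res = (δ₀ + 1000)·f^(α−1) − 1000
α = ε/1000 + 1 = 1.02370, so α − 1 = 0.02370
f^(α−1) = 0.562^(0.02370) = 0.986436
δ_res = (-18.3 + 1000) × 0.986436 − 1000 = 968.384 − 1000 = -31.62‰

-31.6‰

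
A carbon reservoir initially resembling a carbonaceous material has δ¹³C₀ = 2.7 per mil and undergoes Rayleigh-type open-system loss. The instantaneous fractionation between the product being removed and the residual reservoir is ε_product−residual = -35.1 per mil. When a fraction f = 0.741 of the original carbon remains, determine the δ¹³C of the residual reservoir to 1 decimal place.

Rayleigh residual: δ_res = (δ₀ + 1000)·f^(α−1) − 1000
α = ε/1000 + 1 = 0.96490, so α − 1 = -0.03510
f^(α−1) = 0.741^(-0.03510) = 1.010577
δ_res = (2.7 + 1000) × 1.010577 − 1000 = 1013.305 − 1000 = 13.31 per mil

13.3 per mil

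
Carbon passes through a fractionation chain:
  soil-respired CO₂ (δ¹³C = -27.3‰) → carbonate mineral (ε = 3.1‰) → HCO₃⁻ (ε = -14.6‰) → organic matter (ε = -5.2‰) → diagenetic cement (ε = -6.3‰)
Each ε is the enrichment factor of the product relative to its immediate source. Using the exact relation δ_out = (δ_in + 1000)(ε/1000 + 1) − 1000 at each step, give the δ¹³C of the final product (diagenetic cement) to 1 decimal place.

step 1: δ = (-27.30 + 1000)·(3.1/1000 + 1) − 1000 = -24.28‰
step 2: δ = (-24.28 + 1000)·(-14.6/1000 + 1) − 1000 = -38.53‰
step 3: δ = (-38.53 + 1000)·(-5.2/1000 + 1) − 1000 = -43.53‰
step 4: δ = (-43.53 + 1000)·(-6.3/1000 + 1) − 1000 = -49.56‰

-49.6‰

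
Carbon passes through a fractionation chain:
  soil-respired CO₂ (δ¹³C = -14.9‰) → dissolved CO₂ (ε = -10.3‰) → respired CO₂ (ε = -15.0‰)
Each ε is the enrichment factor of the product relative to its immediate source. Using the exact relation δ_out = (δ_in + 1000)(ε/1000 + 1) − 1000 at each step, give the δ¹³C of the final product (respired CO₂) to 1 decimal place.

step 1: δ = (-14.90 + 1000)·(-10.3/1000 + 1) − 1000 = -25.05‰
step 2: δ = (-25.05 + 1000)·(-15.0/1000 + 1) − 1000 = -39.67‰

-39.7‰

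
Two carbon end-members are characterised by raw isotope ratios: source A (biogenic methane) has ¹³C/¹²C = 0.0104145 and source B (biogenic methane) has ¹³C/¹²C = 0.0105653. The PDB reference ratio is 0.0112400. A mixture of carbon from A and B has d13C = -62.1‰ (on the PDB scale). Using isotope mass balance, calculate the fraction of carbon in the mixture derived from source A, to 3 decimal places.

0.155

δ_A = (0.0104145/0.0112400 − 1)×1000 = (0.926557 − 1)×1000 = -73.443‰
δ_B = (0.0105653/0.0112400 − 1)×1000 = (0.939973 − 1)×1000 = -60.027‰
f_A = (δ_mix − δ_B)/(δ_A − δ_B) = (-62.1 − (-60.027))/(-73.443 − (-60.027))
f_A = -2.073 / -13.416 = 0.1545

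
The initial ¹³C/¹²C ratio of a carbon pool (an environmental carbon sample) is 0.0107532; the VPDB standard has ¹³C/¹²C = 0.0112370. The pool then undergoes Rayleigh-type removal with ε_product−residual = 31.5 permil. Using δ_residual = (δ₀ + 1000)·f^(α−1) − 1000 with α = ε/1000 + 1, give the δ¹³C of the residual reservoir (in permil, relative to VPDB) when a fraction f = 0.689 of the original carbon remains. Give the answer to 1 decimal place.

-54.2 permil

δ₀ = (0.0107532/0.0112370 − 1)×1000 = (0.956946 − 1)×1000 = -43.054 permil
α − 1 = ε/1000 = 0.0315
f^(α−1) = 0.689^(0.0315) = 0.988334
δ_res = (-43.054 + 1000) × 0.988334 − 1000 = 945.782 − 1000 = -54.22 permil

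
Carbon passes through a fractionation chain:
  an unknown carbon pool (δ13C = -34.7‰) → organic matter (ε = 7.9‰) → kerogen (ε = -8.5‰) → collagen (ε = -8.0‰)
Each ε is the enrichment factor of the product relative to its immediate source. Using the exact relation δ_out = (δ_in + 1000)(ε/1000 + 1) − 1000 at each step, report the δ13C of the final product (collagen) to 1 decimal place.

step 1: δ = (-34.70 + 1000)·(7.9/1000 + 1) − 1000 = -27.07‰
step 2: δ = (-27.07 + 1000)·(-8.5/1000 + 1) − 1000 = -35.34‰
step 3: δ = (-35.34 + 1000)·(-8.0/1000 + 1) − 1000 = -43.06‰

-43.1‰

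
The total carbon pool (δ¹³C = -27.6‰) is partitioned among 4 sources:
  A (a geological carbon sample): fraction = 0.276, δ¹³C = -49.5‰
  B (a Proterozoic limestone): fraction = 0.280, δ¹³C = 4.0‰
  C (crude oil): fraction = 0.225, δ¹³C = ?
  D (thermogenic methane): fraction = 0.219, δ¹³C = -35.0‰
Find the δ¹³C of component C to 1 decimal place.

-32.9‰

Isotope mass balance: δ_bulk = Σ fᵢ·δᵢ.
-27.6 = 0.276×(-49.5) + 0.280×(4.0) + 0.225×δ_C + 0.219×(-35.0)
0.225·δ_C = -27.6 − (-20.207) = -7.393
δ_C = -7.393 / 0.225 = -32.86‰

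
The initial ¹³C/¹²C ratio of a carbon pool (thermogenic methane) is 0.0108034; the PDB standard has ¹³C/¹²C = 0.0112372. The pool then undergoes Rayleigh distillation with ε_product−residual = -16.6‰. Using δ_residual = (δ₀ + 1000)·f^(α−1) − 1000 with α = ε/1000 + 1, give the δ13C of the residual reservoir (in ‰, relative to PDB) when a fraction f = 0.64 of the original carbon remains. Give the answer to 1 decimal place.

-31.5‰

δ₀ = (0.0108034/0.0112372 − 1)×1000 = (0.961396 − 1)×1000 = -38.604‰
α − 1 = ε/1000 = -0.0166
f^(α−1) = 0.64^(-0.0166) = 1.007436
δ_res = (-38.604 + 1000) × 1.007436 − 1000 = 968.545 − 1000 = -31.46‰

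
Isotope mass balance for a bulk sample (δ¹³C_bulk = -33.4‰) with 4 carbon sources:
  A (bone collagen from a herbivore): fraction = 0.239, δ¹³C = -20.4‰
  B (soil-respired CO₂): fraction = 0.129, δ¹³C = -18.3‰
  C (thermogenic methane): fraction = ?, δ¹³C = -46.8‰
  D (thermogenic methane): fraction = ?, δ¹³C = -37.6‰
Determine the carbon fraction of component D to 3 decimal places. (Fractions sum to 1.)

0.371

Let f_D and f_C be the unknown fractions; fractions sum to 1 so f_D + f_C = 0.632.
Mass balance: Σ fᵢ·δᵢ = δ_bulk ⇒ f_D·(-37.6) + f_C·(-46.8) = -33.4 − (-7.236) = -26.164
Substitute f_C = 0.632 − f_D:
f_D·(-37.6 − -46.8) = -26.164 − 0.632×(-46.8) = 3.414
f_D = 3.414 / 9.2 = 0.3711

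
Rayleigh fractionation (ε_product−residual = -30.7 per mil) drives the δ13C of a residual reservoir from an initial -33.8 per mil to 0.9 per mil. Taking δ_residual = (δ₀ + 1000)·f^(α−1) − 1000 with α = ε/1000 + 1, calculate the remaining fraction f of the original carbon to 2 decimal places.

α − 1 = ε/1000 = -0.0307
(δ_res + 1000)/(δ₀ + 1000) = (0.9 + 1000)/(-33.8 + 1000) = 1000.9/966.2 = 1.035914
f = 1.035914^(1/-0.0307) = exp(ln(1.035914)/-0.0307) = exp(0.03528/-0.0307)
f = exp(-1.1493) = 0.3169

0.32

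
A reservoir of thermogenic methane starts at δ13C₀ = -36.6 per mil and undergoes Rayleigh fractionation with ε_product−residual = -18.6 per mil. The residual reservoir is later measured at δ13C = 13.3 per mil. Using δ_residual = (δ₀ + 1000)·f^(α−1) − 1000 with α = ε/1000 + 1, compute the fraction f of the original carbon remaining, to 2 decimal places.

α − 1 = ε/1000 = -0.0186
(δ_res + 1000)/(δ₀ + 1000) = (13.3 + 1000)/(-36.6 + 1000) = 1013.3/963.4 = 1.051796
f = 1.051796^(1/-0.0186) = exp(ln(1.051796)/-0.0186) = exp(0.05050/-0.0186)
f = exp(-2.7150) = 0.0662

0.07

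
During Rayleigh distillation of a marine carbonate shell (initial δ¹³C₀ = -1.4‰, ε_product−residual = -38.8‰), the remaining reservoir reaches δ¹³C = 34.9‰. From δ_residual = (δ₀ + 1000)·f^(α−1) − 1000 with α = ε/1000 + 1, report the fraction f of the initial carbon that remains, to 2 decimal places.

0.40

α − 1 = ε/1000 = -0.0388
(δ_res + 1000)/(δ₀ + 1000) = (34.9 + 1000)/(-1.4 + 1000) = 1034.9/998.6 = 1.036351
f = 1.036351^(1/-0.0388) = exp(ln(1.036351)/-0.0388) = exp(0.03571/-0.0388)
f = exp(-0.9203) = 0.3984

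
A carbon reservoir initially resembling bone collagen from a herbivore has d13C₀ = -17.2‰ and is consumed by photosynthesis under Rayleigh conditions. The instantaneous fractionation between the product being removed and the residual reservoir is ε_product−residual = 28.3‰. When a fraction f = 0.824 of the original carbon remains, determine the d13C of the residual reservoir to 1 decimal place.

Rayleigh residual: δ_res = (δ₀ + 1000)·f^(α−1) − 1000
α = ε/1000 + 1 = 1.02830, so α − 1 = 0.02830
f^(α−1) = 0.824^(0.02830) = 0.994537
δ_res = (-17.2 + 1000) × 0.994537 − 1000 = 977.431 − 1000 = -22.57‰

-22.6‰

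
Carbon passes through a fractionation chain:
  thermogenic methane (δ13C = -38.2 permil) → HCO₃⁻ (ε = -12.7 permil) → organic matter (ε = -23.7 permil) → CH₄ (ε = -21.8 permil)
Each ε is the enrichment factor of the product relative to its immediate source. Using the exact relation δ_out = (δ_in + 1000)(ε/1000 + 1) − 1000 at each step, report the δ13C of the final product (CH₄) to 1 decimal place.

-93.1 permil

step 1: δ = (-38.20 + 1000)·(-12.7/1000 + 1) − 1000 = -50.41 permil
step 2: δ = (-50.41 + 1000)·(-23.7/1000 + 1) − 1000 = -72.92 permil
step 3: δ = (-72.92 + 1000)·(-21.8/1000 + 1) − 1000 = -93.13 permil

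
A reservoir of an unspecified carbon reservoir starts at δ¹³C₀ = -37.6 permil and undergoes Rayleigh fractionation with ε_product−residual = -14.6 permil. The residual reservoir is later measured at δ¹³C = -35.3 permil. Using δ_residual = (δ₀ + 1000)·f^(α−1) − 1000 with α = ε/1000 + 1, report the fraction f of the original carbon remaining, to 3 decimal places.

0.849

α − 1 = ε/1000 = -0.0146
(δ_res + 1000)/(δ₀ + 1000) = (-35.3 + 1000)/(-37.6 + 1000) = 964.7/962.4 = 1.002390
f = 1.002390^(1/-0.0146) = exp(ln(1.002390)/-0.0146) = exp(0.00239/-0.0146)
f = exp(-0.1635) = 0.8492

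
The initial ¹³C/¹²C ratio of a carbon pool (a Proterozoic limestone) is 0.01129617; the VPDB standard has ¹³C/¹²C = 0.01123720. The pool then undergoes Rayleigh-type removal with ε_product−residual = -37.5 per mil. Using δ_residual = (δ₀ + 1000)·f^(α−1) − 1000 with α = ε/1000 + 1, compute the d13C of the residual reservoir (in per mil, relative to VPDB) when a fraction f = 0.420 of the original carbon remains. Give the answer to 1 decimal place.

38.5 per mil

δ₀ = (0.01129617/0.01123720 − 1)×1000 = (1.005248 − 1)×1000 = 5.248 per mil
α − 1 = ε/1000 = -0.0375
f^(α−1) = 0.420^(-0.0375) = 1.033066
δ_res = (5.248 + 1000) × 1.033066 − 1000 = 1038.487 − 1000 = 38.49 per mil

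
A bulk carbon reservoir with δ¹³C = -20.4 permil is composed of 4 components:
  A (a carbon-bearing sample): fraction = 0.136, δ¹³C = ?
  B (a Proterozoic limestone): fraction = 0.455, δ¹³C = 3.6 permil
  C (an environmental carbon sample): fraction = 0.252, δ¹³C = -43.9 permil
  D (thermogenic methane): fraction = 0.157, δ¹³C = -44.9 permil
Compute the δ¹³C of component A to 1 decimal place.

-28.9 permil

Isotope mass balance: δ_bulk = Σ fᵢ·δᵢ.
-20.4 = 0.136×δ_A + 0.455×(3.6) + 0.252×(-43.9) + 0.157×(-44.9)
0.136·δ_A = -20.4 − (-16.474) = -3.926
δ_A = -3.926 / 0.136 = -28.87 permil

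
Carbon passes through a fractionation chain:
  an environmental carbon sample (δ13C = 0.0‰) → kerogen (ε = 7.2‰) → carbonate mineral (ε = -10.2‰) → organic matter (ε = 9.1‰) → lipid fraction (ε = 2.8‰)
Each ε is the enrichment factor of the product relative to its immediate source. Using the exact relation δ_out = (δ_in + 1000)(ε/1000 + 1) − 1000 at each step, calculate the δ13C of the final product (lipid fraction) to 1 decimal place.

8.8‰

step 1: δ = (0.00 + 1000)·(7.2/1000 + 1) − 1000 = 7.20‰
step 2: δ = (7.20 + 1000)·(-10.2/1000 + 1) − 1000 = -3.07‰
step 3: δ = (-3.07 + 1000)·(9.1/1000 + 1) − 1000 = 6.00‰
step 4: δ = (6.00 + 1000)·(2.8/1000 + 1) − 1000 = 8.82‰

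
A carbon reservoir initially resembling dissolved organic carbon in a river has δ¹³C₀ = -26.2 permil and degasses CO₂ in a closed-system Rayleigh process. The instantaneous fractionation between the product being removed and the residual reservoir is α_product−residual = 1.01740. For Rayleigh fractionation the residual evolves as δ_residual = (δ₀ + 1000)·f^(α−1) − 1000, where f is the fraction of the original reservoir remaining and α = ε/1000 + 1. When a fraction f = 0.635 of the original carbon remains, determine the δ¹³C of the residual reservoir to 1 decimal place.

Rayleigh residual: δ_res = (δ₀ + 1000)·f^(α−1) − 1000
α − 1 = 0.01740
f^(α−1) = 0.635^(0.01740) = 0.992129
δ_res = (-26.2 + 1000) × 0.992129 − 1000 = 966.135 − 1000 = -33.86 permil

-33.9 permil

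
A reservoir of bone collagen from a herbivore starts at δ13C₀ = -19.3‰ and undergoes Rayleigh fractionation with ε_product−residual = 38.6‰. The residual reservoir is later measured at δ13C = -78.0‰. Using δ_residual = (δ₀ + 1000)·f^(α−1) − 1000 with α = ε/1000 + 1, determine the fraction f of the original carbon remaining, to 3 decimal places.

0.202

α − 1 = ε/1000 = 0.0386
(δ_res + 1000)/(δ₀ + 1000) = (-78.0 + 1000)/(-19.3 + 1000) = 922.0/980.7 = 0.940145
f = 0.940145^(1/0.0386) = exp(ln(0.940145)/0.0386) = exp(-0.06172/0.0386)
f = exp(-1.5990) = 0.2021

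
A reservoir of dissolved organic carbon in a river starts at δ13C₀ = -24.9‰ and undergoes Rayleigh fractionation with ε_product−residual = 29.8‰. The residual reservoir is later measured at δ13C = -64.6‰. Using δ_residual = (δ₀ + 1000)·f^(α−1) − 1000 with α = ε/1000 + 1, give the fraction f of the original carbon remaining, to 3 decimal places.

0.248

α − 1 = ε/1000 = 0.0298
(δ_res + 1000)/(δ₀ + 1000) = (-64.6 + 1000)/(-24.9 + 1000) = 935.4/975.1 = 0.959286
f = 0.959286^(1/0.0298) = exp(ln(0.959286)/0.0298) = exp(-0.04157/0.0298)
f = exp(-1.3948) = 0.2479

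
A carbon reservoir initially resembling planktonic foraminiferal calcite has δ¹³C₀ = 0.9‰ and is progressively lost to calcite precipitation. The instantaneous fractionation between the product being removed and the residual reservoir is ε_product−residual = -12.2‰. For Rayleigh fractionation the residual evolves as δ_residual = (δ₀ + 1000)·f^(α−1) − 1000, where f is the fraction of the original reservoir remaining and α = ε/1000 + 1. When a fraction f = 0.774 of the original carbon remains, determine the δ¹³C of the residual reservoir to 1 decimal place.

Rayleigh residual: δ_res = (δ₀ + 1000)·f^(α−1) − 1000
α = ε/1000 + 1 = 0.98780, so α − 1 = -0.01220
f^(α−1) = 0.774^(-0.01220) = 1.003130
δ_res = (0.9 + 1000) × 1.003130 − 1000 = 1004.033 − 1000 = 4.03‰

4.0‰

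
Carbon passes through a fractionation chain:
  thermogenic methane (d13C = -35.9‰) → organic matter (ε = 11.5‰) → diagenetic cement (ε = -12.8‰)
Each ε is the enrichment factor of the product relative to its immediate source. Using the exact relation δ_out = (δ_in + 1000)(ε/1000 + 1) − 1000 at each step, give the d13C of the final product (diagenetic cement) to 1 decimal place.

step 1: δ = (-35.90 + 1000)·(11.5/1000 + 1) − 1000 = -24.81‰
step 2: δ = (-24.81 + 1000)·(-12.8/1000 + 1) − 1000 = -37.30‰

-37.3‰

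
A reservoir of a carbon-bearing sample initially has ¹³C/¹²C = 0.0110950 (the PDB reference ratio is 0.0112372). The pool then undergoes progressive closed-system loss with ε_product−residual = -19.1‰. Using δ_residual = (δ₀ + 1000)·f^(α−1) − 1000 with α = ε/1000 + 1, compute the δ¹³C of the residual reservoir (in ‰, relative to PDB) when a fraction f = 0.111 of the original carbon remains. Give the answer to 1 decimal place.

δ₀ = (0.0110950/0.0112372 − 1)×1000 = (0.987346 − 1)×1000 = -12.654‰
α − 1 = ε/1000 = -0.0191
f^(α−1) = 0.111^(-0.0191) = 1.042880
δ_res = (-12.654 + 1000) × 1.042880 − 1000 = 1029.683 − 1000 = 29.68‰

29.7‰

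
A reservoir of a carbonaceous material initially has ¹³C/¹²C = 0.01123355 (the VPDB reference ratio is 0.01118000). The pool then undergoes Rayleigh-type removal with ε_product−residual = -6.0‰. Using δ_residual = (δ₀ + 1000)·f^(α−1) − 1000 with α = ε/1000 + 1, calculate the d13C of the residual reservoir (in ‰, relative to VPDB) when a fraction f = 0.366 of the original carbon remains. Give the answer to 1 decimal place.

δ₀ = (0.01123355/0.01118000 − 1)×1000 = (1.004790 − 1)×1000 = 4.790‰
α − 1 = ε/1000 = -0.0060
f^(α−1) = 0.366^(-0.0060) = 1.006049
δ_res = (4.790 + 1000) × 1.006049 − 1000 = 1010.868 − 1000 = 10.87‰

10.9‰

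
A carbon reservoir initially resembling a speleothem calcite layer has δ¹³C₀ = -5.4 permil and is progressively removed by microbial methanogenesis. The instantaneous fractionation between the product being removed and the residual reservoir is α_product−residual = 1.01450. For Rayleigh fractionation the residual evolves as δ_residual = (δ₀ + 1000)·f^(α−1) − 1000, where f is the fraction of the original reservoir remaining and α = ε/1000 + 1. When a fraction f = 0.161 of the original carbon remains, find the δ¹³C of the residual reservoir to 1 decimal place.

Rayleigh residual: δ_res = (δ₀ + 1000)·f^(α−1) − 1000
α − 1 = 0.01450
f^(α−1) = 0.161^(0.01450) = 0.973865
δ_res = (-5.4 + 1000) × 0.973865 − 1000 = 968.607 − 1000 = -31.39 permil

-31.4 permil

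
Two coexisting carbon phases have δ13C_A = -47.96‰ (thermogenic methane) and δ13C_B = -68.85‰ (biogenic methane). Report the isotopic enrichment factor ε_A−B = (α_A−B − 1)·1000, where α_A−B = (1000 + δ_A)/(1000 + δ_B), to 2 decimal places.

α_A−B = (1000 + -47.96) / (1000 + -68.85) = 952.04 / 931.15 = 1.022435
ε_A−B = (1.022435 − 1) × 1000 = 22.435‰
(The approximation ε ≈ δ_A − δ_B would give 20.89‰.)

22.43‰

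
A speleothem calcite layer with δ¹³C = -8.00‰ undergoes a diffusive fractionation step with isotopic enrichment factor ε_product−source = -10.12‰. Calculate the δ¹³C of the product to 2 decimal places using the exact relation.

-18.04‰

To first order, δ_product ≈ δ_source + ε = -18.12‰.
Exactly, δ_product = (δ_source + 1000)·(ε/1000 + 1) − 1000.
δ_product = (-8.00 + 1000) × (-10.12/1000 + 1) − 1000
δ_product = -18.039‰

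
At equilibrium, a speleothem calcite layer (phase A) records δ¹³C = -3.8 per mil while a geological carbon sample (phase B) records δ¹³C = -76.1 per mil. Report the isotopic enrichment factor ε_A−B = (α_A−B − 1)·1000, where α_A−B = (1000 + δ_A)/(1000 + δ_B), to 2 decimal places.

α_A−B = (1000 + -3.8) / (1000 + -76.1) = 996.2 / 923.9 = 1.078255
ε_A−B = (1.078255 − 1) × 1000 = 78.255 per mil
(The approximation ε ≈ δ_A − δ_B would give 72.3 per mil.)

78.26 per mil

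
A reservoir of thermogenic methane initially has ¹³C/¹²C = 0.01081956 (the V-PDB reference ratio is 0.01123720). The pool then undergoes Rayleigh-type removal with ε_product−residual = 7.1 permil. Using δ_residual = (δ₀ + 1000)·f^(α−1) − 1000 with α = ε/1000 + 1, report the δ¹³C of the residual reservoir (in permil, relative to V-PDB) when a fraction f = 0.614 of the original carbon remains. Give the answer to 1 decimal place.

δ₀ = (0.01081956/0.01123720 − 1)×1000 = (0.962834 − 1)×1000 = -37.166 permil
α − 1 = ε/1000 = 0.0071
f^(α−1) = 0.614^(0.0071) = 0.996543
δ_res = (-37.166 + 1000) × 0.996543 − 1000 = 959.506 − 1000 = -40.49 permil

-40.5 permil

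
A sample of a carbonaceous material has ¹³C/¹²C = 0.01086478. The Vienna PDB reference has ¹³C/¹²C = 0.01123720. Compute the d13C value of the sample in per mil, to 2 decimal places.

d13C = (R_sample / R_standard − 1) × 1000
R_sample / R_standard = 0.01086478 / 0.01123720 = 0.966858
d13C = (0.966858 − 1) × 1000 = -33.142 per mil

-33.14 per mil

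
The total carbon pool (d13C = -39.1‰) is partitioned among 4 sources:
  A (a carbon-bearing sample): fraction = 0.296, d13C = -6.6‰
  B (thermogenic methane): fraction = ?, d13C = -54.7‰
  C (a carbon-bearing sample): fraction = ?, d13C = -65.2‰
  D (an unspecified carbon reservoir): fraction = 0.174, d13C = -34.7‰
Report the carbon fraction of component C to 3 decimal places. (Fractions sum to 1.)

Let f_C and f_B be the unknown fractions; fractions sum to 1 so f_C + f_B = 0.530.
Mass balance: Σ fᵢ·δᵢ = δ_bulk ⇒ f_C·(-65.2) + f_B·(-54.7) = -39.1 − (-7.991) = -31.109
Substitute f_B = 0.530 − f_C:
f_C·(-65.2 − -54.7) = -31.109 − 0.530×(-54.7) = -2.118
f_C = -2.118 / -10.5 = 0.2017

0.202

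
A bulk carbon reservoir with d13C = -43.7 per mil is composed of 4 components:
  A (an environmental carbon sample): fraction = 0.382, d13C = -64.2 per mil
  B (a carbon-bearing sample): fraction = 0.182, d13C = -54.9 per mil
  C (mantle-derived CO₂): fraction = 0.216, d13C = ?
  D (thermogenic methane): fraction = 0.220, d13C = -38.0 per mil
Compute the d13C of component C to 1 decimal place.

Isotope mass balance: δ_bulk = Σ fᵢ·δᵢ.
-43.7 = 0.382×(-64.2) + 0.182×(-54.9) + 0.216×δ_C + 0.220×(-38.0)
0.216·δ_C = -43.7 − (-42.876) = -0.824
δ_C = -0.824 / 0.216 = -3.81 per mil

-3.8 per mil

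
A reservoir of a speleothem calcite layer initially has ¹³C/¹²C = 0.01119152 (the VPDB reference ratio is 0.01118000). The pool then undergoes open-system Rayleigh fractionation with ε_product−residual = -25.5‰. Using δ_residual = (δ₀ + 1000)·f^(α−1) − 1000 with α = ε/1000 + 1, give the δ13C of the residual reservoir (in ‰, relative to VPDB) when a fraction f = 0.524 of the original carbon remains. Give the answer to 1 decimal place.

17.7‰

δ₀ = (0.01119152/0.01118000 − 1)×1000 = (1.001030 − 1)×1000 = 1.030‰
α − 1 = ε/1000 = -0.0255
f^(α−1) = 0.524^(-0.0255) = 1.016616
δ_res = (1.030 + 1000) × 1.016616 − 1000 = 1017.664 − 1000 = 17.66‰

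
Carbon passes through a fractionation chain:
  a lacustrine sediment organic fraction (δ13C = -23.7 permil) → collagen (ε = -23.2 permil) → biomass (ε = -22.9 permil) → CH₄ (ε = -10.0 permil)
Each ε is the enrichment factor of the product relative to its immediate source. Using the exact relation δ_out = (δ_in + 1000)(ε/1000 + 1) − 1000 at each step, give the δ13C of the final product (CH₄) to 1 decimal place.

-77.5 permil

step 1: δ = (-23.70 + 1000)·(-23.2/1000 + 1) − 1000 = -46.35 permil
step 2: δ = (-46.35 + 1000)·(-22.9/1000 + 1) − 1000 = -68.19 permil
step 3: δ = (-68.19 + 1000)·(-10.0/1000 + 1) − 1000 = -77.51 permil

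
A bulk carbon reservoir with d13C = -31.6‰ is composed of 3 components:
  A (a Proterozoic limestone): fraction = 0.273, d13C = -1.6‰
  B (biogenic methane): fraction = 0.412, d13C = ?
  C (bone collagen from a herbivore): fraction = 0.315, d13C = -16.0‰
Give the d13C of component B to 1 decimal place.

Isotope mass balance: δ_bulk = Σ fᵢ·δᵢ.
-31.6 = 0.273×(-1.6) + 0.412×δ_B + 0.315×(-16.0)
0.412·δ_B = -31.6 − (-5.477) = -26.123
δ_B = -26.123 / 0.412 = -63.41‰

-63.4‰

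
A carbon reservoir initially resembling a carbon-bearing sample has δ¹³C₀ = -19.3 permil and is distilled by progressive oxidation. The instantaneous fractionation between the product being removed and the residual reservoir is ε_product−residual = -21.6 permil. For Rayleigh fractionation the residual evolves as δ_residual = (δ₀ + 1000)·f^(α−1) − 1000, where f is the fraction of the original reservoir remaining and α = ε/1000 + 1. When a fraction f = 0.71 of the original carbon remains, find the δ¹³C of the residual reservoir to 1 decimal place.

Rayleigh residual: δ_res = (δ₀ + 1000)·f^(α−1) − 1000
α = ε/1000 + 1 = 0.97840, so α − 1 = -0.02160
f^(α−1) = 0.71^(-0.02160) = 1.007425
δ_res = (-19.3 + 1000) × 1.007425 − 1000 = 987.982 − 1000 = -12.02 permil

-12.0 permil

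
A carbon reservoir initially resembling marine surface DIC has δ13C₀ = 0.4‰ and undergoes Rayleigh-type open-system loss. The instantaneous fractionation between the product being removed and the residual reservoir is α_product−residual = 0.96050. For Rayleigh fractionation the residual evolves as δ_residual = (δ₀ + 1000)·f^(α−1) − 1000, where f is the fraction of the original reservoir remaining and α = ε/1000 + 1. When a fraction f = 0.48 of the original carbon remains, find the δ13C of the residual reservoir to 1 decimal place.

29.8‰

Rayleigh residual: δ_res = (δ₀ + 1000)·f^(α−1) − 1000
α − 1 = -0.03950
f^(α−1) = 0.48^(-0.03950) = 1.029416
δ_res = (0.4 + 1000) × 1.029416 − 1000 = 1029.828 − 1000 = 29.83‰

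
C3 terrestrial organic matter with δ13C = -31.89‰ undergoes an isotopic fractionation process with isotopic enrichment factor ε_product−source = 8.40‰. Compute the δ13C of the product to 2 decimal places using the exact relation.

Exactly, δ_product = (δ_source + 1000)·(ε/1000 + 1) − 1000.
δ_product = (-31.89 + 1000) × (8.40/1000 + 1) − 1000
δ_product = -23.758‰

-23.76‰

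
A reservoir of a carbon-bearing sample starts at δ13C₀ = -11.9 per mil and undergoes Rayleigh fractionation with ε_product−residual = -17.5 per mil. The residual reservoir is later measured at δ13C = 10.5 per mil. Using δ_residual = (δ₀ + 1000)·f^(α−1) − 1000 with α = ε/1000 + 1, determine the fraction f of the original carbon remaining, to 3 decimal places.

0.278

α − 1 = ε/1000 = -0.0175
(δ_res + 1000)/(δ₀ + 1000) = (10.5 + 1000)/(-11.9 + 1000) = 1010.5/988.1 = 1.022670
f = 1.022670^(1/-0.0175) = exp(ln(1.022670)/-0.0175) = exp(0.02242/-0.0175)
f = exp(-1.2810) = 0.2778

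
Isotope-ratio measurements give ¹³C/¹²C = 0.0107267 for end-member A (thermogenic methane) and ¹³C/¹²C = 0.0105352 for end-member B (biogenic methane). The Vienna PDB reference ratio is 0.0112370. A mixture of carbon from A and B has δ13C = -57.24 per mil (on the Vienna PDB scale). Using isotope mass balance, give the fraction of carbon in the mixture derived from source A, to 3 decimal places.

0.306

δ_A = (0.0107267/0.0112370 − 1)×1000 = (0.954588 − 1)×1000 = -45.412 per mil
δ_B = (0.0105352/0.0112370 − 1)×1000 = (0.937546 − 1)×1000 = -62.454 per mil
f_A = (δ_mix − δ_B)/(δ_A − δ_B) = (-57.24 − (-62.454))/(-45.412 − (-62.454))
f_A = 5.214 / 17.042 = 0.3060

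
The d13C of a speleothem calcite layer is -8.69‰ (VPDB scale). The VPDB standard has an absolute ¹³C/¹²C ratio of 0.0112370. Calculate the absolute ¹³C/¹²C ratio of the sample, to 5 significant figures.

R_sample = R_standard × (d13C/1000 + 1)
R_sample = 0.0112370 × (-8.69/1000 + 1) = 0.0112370 × 0.991310
R_sample = 0.0111394

0.011139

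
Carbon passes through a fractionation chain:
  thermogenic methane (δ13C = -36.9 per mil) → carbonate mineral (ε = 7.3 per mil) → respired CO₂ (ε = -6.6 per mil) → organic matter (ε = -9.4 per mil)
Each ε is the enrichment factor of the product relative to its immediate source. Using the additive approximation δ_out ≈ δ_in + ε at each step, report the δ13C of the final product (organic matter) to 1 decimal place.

-45.6 per mil

step 1: δ ≈ -36.9 + (7.3) = -29.6 per mil
step 2: δ ≈ -29.6 + (-6.6) = -36.2 per mil
step 3: δ ≈ -36.2 + (-9.4) = -45.6 per mil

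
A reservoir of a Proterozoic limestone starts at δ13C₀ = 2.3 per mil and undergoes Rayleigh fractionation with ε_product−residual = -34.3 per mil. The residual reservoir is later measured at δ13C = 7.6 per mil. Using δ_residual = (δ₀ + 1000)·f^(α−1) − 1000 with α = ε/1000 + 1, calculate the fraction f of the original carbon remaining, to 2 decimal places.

α − 1 = ε/1000 = -0.0343
(δ_res + 1000)/(δ₀ + 1000) = (7.6 + 1000)/(2.3 + 1000) = 1007.6/1002.3 = 1.005288
f = 1.005288^(1/-0.0343) = exp(ln(1.005288)/-0.0343) = exp(0.00527/-0.0343)
f = exp(-0.1538) = 0.8575

0.86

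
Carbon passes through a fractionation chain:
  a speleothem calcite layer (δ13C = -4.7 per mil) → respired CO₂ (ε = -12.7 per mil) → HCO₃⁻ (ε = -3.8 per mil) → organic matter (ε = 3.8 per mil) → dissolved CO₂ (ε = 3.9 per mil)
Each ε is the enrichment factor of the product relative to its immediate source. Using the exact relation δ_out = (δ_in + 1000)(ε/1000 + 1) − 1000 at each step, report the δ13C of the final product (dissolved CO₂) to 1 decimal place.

step 1: δ = (-4.70 + 1000)·(-12.7/1000 + 1) − 1000 = -17.34 per mil
step 2: δ = (-17.34 + 1000)·(-3.8/1000 + 1) − 1000 = -21.07 per mil
step 3: δ = (-21.07 + 1000)·(3.8/1000 + 1) − 1000 = -17.35 per mil
step 4: δ = (-17.35 + 1000)·(3.9/1000 + 1) − 1000 = -13.52 per mil

-13.5 per mil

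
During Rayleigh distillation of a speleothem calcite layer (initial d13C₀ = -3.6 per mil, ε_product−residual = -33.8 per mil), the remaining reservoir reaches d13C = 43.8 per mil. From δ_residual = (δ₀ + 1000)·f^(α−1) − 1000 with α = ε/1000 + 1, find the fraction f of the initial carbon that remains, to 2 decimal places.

α − 1 = ε/1000 = -0.0338
(δ_res + 1000)/(δ₀ + 1000) = (43.8 + 1000)/(-3.6 + 1000) = 1043.8/996.4 = 1.047571
f = 1.047571^(1/-0.0338) = exp(ln(1.047571)/-0.0338) = exp(0.04647/-0.0338)
f = exp(-1.3750) = 0.2528

0.25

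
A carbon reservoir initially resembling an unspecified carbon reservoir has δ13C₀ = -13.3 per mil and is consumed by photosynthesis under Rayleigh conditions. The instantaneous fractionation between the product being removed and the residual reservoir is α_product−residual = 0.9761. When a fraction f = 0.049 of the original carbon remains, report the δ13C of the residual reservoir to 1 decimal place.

60.4 per mil

Rayleigh residual: δ_res = (δ₀ + 1000)·f^(α−1) − 1000
α − 1 = -0.02390
f^(α−1) = 0.049^(-0.02390) = 1.074742
δ_res = (-13.3 + 1000) × 1.074742 − 1000 = 1060.448 − 1000 = 60.45 per mil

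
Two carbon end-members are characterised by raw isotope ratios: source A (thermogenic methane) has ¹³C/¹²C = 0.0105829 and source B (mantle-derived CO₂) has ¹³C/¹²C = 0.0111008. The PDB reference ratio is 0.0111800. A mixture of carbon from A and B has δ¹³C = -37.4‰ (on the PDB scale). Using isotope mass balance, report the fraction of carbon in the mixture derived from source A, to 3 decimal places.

0.654

δ_A = (0.0105829/0.0111800 − 1)×1000 = (0.946592 − 1)×1000 = -53.408‰
δ_B = (0.0111008/0.0111800 − 1)×1000 = (0.992916 − 1)×1000 = -7.084‰
f_A = (δ_mix − δ_B)/(δ_A − δ_B) = (-37.4 − (-7.084))/(-53.408 − (-7.084))
f_A = -30.316 / -46.324 = 0.6544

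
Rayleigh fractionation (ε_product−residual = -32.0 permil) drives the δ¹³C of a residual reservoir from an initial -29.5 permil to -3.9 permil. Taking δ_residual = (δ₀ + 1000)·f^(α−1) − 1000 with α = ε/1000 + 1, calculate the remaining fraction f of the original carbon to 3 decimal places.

0.443

α − 1 = ε/1000 = -0.0320
(δ_res + 1000)/(δ₀ + 1000) = (-3.9 + 1000)/(-29.5 + 1000) = 996.1/970.5 = 1.026378
f = 1.026378^(1/-0.0320) = exp(ln(1.026378)/-0.0320) = exp(0.02604/-0.0320)
f = exp(-0.8136) = 0.4432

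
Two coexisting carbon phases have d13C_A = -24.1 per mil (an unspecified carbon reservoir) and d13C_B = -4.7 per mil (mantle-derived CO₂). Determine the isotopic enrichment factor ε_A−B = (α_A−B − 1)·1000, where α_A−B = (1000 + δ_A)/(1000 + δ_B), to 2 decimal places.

α_A−B = (1000 + -24.1) / (1000 + -4.7) = 975.9 / 995.3 = 0.980508
ε_A−B = (0.980508 − 1) × 1000 = -19.492 per mil
(The approximation ε ≈ δ_A − δ_B would give -19.4 per mil.)

-19.49 per mil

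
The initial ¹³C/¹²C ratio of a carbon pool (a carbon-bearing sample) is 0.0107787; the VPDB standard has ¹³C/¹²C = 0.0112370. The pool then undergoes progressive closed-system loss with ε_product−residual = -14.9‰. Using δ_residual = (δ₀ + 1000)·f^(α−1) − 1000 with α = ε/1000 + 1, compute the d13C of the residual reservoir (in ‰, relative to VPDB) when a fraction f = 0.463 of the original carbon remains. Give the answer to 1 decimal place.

δ₀ = (0.0107787/0.0112370 − 1)×1000 = (0.959215 − 1)×1000 = -40.785‰
α − 1 = ε/1000 = -0.0149
f^(α−1) = 0.463^(-0.0149) = 1.011539
δ_res = (-40.785 + 1000) × 1.011539 − 1000 = 970.284 − 1000 = -29.72‰

-29.7‰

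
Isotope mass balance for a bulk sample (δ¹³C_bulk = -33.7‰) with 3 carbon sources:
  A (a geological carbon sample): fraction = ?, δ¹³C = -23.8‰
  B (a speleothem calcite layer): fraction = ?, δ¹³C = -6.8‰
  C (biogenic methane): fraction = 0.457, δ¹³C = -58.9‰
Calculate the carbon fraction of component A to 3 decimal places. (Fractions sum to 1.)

0.182

Let f_A and f_B be the unknown fractions; fractions sum to 1 so f_A + f_B = 0.543.
Mass balance: Σ fᵢ·δᵢ = δ_bulk ⇒ f_A·(-23.8) + f_B·(-6.8) = -33.7 − (-26.917) = -6.783
Substitute f_B = 0.543 − f_A:
f_A·(-23.8 − -6.8) = -6.783 − 0.543×(-6.8) = -3.090
f_A = -3.090 / -17.0 = 0.1818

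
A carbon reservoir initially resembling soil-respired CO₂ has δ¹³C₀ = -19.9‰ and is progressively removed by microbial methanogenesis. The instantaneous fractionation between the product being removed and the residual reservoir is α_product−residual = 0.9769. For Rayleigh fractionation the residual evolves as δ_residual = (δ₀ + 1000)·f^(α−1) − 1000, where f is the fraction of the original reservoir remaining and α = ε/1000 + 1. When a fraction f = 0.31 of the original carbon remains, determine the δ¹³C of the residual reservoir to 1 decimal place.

Rayleigh residual: δ_res = (δ₀ + 1000)·f^(α−1) − 1000
α − 1 = -0.02310
f^(α−1) = 0.31^(-0.02310) = 1.027424
δ_res = (-19.9 + 1000) × 1.027424 − 1000 = 1006.978 − 1000 = 6.98‰

7.0‰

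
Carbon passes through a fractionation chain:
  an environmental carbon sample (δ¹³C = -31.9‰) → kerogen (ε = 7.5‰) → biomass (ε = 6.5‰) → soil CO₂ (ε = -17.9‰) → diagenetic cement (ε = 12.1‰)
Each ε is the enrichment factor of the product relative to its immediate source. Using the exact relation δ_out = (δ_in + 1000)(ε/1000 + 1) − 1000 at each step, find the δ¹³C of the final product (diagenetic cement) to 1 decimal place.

-24.2‰

step 1: δ = (-31.90 + 1000)·(7.5/1000 + 1) − 1000 = -24.64‰
step 2: δ = (-24.64 + 1000)·(6.5/1000 + 1) − 1000 = -18.30‰
step 3: δ = (-18.30 + 1000)·(-17.9/1000 + 1) − 1000 = -35.87‰
step 4: δ = (-35.87 + 1000)·(12.1/1000 + 1) − 1000 = -24.21‰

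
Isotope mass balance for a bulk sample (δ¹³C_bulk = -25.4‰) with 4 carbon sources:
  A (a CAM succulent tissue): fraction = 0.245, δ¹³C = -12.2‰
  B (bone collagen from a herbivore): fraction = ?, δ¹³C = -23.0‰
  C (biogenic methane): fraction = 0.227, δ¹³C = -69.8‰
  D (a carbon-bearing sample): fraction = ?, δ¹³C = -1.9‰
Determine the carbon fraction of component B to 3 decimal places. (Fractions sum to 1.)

0.264

Let f_B and f_D be the unknown fractions; fractions sum to 1 so f_B + f_D = 0.528.
Mass balance: Σ fᵢ·δᵢ = δ_bulk ⇒ f_B·(-23.0) + f_D·(-1.9) = -25.4 − (-18.834) = -6.566
Substitute f_D = 0.528 − f_B:
f_B·(-23.0 − -1.9) = -6.566 − 0.528×(-1.9) = -5.563
f_B = -5.563 / -21.1 = 0.2637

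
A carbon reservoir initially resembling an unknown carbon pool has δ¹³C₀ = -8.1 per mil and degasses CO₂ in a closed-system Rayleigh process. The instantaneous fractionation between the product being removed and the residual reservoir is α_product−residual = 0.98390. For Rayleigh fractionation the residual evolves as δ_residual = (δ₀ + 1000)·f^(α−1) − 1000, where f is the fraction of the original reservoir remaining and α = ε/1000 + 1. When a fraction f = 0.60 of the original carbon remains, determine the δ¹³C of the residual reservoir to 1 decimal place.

Rayleigh residual: δ_res = (δ₀ + 1000)·f^(α−1) − 1000
α − 1 = -0.01610
f^(α−1) = 0.60^(-0.01610) = 1.008258
δ_res = (-8.1 + 1000) × 1.008258 − 1000 = 1000.091 − 1000 = 0.09 per mil

0.1 per mil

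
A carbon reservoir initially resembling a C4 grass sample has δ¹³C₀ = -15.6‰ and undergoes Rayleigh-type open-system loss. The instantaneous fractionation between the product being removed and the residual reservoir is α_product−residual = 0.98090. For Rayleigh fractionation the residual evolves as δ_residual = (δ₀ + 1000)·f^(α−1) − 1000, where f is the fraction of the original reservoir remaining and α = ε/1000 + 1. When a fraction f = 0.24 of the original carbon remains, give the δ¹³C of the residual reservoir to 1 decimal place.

11.6‰

Rayleigh residual: δ_res = (δ₀ + 1000)·f^(α−1) − 1000
α − 1 = -0.01910
f^(α−1) = 0.24^(-0.01910) = 1.027633
δ_res = (-15.6 + 1000) × 1.027633 − 1000 = 1011.602 − 1000 = 11.60‰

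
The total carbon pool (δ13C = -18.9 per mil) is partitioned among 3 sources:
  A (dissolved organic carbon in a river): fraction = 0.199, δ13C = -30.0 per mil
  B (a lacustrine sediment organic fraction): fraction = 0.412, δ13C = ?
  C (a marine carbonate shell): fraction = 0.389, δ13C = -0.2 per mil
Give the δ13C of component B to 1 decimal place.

-31.2 per mil

Isotope mass balance: δ_bulk = Σ fᵢ·δᵢ.
-18.9 = 0.199×(-30.0) + 0.412×δ_B + 0.389×(-0.2)
0.412·δ_B = -18.9 − (-6.048) = -12.852
δ_B = -12.852 / 0.412 = -31.19 per mil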